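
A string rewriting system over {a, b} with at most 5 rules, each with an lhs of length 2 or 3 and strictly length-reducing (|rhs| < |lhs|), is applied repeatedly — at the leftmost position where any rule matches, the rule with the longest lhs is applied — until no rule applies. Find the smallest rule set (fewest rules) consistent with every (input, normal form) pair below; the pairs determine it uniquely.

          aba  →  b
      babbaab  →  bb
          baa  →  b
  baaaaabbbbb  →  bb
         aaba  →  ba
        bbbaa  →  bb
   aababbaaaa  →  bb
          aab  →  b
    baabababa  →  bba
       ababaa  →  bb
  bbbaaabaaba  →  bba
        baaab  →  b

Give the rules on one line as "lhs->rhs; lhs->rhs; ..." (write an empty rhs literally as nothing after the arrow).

aa->; aba->b; bab->b; bbb->bb

  | aba => b
  | babbaab => bbaab => bbb => bb
  | baa => b
  | baaaaabbbbb => baaabbbbb => babbbbb => bbbbb => bbbb => bbb => bb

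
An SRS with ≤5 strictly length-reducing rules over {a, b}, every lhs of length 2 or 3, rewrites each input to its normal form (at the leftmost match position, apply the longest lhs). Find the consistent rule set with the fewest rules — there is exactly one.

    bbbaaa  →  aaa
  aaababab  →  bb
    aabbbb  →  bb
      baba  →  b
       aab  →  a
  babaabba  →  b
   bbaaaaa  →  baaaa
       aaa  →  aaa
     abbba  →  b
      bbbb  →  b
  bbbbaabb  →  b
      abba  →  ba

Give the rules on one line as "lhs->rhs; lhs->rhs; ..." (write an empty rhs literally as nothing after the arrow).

  | bbbaaa => aaa
  | aaababab => aababab => ababab => babab => bbab => bb
  | aabbbb => abbb => bb
  | baba => bba => b

ab->; aba->ba; bba->b; bbb->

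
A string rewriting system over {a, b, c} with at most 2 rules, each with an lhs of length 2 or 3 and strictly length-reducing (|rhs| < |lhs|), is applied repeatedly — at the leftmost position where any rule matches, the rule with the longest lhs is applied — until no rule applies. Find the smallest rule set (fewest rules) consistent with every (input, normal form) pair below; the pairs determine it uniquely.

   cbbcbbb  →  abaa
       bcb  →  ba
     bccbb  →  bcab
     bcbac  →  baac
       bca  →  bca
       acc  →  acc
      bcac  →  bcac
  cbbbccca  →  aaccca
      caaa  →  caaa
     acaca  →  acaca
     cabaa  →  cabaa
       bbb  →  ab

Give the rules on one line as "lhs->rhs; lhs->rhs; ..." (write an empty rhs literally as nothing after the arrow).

  | cbbcbbb => abcbbb => ababb => abaa
  | bcb => ba
  | bccbb => bcab
  | bcbac => baac

bb->a; cb->a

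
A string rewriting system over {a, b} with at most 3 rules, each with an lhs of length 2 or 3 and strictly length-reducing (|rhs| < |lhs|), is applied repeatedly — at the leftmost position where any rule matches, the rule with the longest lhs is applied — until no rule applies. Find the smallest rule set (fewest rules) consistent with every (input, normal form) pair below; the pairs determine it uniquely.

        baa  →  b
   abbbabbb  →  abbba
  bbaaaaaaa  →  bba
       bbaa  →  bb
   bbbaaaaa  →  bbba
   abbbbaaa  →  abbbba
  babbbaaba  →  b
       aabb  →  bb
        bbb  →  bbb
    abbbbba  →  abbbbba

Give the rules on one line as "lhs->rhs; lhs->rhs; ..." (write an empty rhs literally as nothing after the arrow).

  | baa => b
  | abbbabbb => abbbabb => abbbab => abbba
  | bbaaaaaaa => bbaaaaa => bbaaa => bba
  | bbaa => bb

aa->; bab->ba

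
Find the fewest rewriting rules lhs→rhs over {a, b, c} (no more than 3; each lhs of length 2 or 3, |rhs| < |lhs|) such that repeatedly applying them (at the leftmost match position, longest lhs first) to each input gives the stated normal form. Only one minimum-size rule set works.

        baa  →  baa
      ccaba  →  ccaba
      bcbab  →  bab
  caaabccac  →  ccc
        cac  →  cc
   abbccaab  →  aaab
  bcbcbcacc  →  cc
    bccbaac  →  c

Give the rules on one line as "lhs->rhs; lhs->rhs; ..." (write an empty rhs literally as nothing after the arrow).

  | baa
  | ccaba
  | bcbab => bab
  | caaabccac => caaacac => caacac => cacac => ccac => ccc

ac->c; bc->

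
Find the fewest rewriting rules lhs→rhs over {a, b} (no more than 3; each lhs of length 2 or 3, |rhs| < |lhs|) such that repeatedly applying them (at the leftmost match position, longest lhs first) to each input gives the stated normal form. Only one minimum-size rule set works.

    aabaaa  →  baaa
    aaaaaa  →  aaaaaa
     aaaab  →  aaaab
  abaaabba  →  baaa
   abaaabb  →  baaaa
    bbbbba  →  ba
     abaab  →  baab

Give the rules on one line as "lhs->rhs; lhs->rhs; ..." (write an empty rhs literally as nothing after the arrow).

  | aabaaa => abaaa => baaa
  | aaaaaa
  | aaaab
  | abaaabba => baaabba => baaa

aba->ba; bb->a; bba->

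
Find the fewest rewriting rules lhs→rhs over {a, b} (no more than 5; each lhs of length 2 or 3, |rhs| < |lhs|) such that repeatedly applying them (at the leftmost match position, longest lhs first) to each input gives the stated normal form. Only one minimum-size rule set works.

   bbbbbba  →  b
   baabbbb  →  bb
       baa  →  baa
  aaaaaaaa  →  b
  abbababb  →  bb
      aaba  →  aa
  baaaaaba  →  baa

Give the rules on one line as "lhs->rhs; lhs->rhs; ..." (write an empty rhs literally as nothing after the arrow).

aaa->ba; ab->; bba->b; bbb->bb

  | bbbbbba => bbbbba => bbbba => bbba => bba => b
  | baabbbb => babbb => bbb => bb
  | baa
  | aaaaaaaa => baaaaaa => bbaaaa => baaa => bba => b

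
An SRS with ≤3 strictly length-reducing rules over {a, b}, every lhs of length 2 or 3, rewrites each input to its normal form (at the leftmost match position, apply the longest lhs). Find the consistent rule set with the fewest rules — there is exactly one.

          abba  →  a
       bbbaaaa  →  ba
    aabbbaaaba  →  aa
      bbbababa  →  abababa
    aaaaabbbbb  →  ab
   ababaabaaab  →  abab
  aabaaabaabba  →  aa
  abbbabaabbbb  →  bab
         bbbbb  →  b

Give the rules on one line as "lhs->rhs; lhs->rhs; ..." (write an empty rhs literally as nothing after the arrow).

  | abba => a
  | bbbaaaa => abaaaa => abbba => ba
  | aabbbaaaba => abaaaba => abbbba => bba => aa
  | bbbababa => abababa

aaa->bb; abb->; bb->a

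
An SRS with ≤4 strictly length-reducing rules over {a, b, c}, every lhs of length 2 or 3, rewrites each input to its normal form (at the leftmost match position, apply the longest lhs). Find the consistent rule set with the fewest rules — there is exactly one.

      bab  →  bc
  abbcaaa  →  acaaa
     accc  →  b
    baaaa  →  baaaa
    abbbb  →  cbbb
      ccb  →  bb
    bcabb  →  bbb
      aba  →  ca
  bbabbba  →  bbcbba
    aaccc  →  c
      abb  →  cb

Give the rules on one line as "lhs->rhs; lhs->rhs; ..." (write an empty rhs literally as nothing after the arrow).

ab->c; cbc->ac; cc->b

  | bab => bc
  | abbcaaa => cbcaaa => acaaa
  | accc => abc => cc => b
  | baaaa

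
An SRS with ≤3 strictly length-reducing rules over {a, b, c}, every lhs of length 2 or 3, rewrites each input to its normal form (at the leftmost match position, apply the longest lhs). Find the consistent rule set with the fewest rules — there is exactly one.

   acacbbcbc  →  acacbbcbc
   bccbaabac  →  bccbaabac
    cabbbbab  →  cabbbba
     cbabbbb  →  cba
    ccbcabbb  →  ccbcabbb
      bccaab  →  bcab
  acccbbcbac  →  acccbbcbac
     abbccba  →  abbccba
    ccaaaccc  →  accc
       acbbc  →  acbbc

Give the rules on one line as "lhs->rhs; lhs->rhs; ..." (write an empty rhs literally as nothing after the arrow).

bab->ba; caa->a

  | acacbbcbc
  | bccbaabac
  | cabbbbab => cabbbba
  | cbabbbb => cbabbb => cbabb => cbab => cba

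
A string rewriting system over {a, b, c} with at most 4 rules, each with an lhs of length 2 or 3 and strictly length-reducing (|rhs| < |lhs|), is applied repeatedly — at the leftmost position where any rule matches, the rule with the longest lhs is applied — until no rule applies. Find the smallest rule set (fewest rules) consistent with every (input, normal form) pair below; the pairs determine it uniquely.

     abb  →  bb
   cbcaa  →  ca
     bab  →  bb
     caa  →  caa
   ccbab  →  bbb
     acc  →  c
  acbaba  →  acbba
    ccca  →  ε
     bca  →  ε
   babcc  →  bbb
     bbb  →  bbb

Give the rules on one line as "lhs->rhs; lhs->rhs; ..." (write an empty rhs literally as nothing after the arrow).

  | abb => bb
  | cbcaa => ca
  | bab => bb
  | caa

ab->b; acc->c; bca->; cc->b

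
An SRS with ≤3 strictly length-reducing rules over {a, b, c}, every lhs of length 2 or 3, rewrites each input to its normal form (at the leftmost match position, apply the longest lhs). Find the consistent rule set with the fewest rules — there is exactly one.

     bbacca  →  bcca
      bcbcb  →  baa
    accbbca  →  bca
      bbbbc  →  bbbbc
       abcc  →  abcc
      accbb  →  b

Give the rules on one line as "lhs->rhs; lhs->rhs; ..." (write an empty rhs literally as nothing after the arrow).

  | bbacca => bcca
  | bcbcb => bacb => baa
  | accbbca => acabca => bca
  | bbbbc

aca->; bba->b; cb->a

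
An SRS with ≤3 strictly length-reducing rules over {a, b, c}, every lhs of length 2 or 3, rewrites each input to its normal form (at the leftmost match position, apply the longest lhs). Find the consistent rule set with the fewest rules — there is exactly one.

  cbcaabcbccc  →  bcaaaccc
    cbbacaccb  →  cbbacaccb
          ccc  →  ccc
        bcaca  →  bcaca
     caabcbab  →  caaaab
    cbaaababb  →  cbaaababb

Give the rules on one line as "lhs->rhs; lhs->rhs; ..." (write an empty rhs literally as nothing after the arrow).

  | cbcaabcbccc => bcaabcbccc => bcaaaccc
  | cbbacaccb
  | ccc
  | bcaca

bcb->a; cbc->bc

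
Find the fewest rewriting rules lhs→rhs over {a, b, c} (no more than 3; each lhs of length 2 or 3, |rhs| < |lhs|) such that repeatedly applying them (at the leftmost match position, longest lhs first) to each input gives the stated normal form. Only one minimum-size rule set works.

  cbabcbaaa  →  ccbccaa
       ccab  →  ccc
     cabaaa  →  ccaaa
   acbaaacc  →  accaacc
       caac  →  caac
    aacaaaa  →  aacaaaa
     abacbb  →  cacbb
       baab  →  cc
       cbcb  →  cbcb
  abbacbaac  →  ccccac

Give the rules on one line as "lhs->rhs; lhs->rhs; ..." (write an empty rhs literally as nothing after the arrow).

  | cbabcbaaa => ccbcbaaa => ccbccaa
  | ccab => ccc
  | cabaaa => ccaaa
  | acbaaacc => accaacc

ab->c; ba->c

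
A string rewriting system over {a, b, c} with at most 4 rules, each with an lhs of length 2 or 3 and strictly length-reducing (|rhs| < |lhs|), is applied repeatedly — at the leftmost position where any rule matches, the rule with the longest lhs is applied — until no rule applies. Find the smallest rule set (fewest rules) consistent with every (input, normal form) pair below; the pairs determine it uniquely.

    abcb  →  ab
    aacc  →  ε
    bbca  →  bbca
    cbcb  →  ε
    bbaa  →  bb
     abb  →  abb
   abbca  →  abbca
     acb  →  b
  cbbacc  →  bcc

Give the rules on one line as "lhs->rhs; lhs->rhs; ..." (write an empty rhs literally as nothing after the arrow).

  | abcb => ab
  | aacc => ac => ε
  | bbca
  | cbcb => cb => ε

ac->; ba->b; cb->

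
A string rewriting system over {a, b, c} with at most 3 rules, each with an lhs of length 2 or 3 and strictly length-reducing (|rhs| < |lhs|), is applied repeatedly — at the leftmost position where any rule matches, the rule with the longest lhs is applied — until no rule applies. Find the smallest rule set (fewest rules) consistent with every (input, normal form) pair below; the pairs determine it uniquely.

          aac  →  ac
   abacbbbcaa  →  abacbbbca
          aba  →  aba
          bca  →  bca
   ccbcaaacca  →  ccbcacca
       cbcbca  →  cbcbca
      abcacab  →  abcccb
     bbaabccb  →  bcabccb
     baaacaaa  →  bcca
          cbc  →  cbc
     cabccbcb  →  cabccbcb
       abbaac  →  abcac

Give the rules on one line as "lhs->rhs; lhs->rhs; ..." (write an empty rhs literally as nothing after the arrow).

aa->a; aca->cc; bba->bc

  | aac => ac
  | abacbbbcaa => abacbbbca
  | aba
  | bca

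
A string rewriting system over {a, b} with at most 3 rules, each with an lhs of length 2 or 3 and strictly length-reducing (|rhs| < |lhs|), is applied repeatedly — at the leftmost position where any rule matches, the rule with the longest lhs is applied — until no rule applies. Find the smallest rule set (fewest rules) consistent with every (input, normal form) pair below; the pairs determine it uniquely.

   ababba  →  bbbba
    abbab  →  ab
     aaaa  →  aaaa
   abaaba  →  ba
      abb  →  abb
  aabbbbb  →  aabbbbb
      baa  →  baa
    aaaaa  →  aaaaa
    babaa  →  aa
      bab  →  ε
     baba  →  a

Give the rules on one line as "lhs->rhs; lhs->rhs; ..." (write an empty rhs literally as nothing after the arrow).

  | ababba => bbbba
  | abbab => ab
  | aaaa
  | abaaba => bbaba => ba

aba->bb; bab->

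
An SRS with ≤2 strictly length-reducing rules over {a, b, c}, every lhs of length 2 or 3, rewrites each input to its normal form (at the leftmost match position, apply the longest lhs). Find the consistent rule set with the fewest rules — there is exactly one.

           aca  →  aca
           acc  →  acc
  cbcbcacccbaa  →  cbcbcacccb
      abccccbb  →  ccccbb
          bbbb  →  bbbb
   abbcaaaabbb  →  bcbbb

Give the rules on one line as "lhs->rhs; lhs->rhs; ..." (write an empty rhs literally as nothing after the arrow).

  | aca
  | acc
  | cbcbcacccbaa => cbcbcacccb
  | abccccbb => ccccbb

aa->; ab->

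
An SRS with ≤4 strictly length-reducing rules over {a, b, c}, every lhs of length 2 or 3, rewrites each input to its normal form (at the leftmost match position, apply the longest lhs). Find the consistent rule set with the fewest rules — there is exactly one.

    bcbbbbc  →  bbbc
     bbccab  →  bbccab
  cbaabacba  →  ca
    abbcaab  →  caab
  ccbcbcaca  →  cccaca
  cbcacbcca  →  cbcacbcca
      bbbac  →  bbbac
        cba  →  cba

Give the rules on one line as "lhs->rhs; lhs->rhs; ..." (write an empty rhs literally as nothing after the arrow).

  | bcbbbbc => bbbc
  | bbccab
  | cbaabacba => cbabbcba => cbcba => ca
  | abbcaab => caab

aba->bb; abb->; bcb->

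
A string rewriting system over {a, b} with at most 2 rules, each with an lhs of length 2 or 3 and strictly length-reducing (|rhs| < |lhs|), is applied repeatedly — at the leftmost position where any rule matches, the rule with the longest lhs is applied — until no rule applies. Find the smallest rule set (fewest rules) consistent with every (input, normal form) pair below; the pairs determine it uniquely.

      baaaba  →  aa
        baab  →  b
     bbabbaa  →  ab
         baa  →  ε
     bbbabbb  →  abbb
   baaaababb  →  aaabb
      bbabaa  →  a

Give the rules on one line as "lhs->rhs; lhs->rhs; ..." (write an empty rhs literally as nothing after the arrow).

  | baaaba => aba => aa
  | baab => b
  | bbabbaa => babbaa => abbaa => ab
  | baa => ε

ba->a; baa->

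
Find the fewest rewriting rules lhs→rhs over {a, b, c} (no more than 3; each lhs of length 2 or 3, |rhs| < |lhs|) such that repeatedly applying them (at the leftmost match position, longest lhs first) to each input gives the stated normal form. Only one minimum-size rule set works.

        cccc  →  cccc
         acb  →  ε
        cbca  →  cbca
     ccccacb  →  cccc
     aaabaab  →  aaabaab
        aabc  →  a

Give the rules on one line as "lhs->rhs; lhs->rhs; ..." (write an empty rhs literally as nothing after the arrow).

abc->; acb->

  | cccc
  | acb => ε
  | cbca
  | ccccacb => cccc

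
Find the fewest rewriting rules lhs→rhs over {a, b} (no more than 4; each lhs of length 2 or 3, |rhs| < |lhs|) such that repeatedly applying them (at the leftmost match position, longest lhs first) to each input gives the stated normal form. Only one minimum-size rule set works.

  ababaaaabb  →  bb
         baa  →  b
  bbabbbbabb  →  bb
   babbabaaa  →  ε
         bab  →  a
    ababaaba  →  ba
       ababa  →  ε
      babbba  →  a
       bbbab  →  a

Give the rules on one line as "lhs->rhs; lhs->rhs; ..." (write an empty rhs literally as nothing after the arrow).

  | ababaaaabb => babaaaabb => aaaaabb => aaabb => abb => bb
  | baa => b
  | bbabbbbabb => abbbbabb => bbbbabb => bbabb => abb => bb
  | babbabaaa => ababaaa => babaaa => aaaa => aa => ε

aa->; ab->b; bab->a; bba->a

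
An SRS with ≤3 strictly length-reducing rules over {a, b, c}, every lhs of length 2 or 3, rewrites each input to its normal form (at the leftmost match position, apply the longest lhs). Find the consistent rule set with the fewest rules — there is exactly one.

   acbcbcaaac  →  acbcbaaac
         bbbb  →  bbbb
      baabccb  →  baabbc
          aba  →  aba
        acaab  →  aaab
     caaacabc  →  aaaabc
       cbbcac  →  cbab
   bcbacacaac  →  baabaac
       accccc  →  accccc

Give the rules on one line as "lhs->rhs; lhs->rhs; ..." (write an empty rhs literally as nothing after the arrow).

bac->ab; ca->a; ccb->bc

  | acbcbcaaac => acbcbaaac
  | bbbb
  | baabccb => baabbc
  | aba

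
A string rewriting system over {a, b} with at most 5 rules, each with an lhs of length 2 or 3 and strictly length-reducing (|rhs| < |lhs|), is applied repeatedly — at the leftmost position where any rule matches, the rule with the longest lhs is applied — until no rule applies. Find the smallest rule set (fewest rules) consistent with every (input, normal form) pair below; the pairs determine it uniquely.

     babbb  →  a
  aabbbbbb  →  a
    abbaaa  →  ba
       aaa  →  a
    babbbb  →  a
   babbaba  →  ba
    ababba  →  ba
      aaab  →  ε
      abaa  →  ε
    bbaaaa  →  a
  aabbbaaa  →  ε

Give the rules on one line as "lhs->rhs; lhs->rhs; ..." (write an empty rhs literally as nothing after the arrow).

aa->; ab->; bb->a; bbb->bb

  | babbb => bbb => bb => a
  | aabbbbbb => bbbbbb => bbbbb => bbbb => bbb => bb => a
  | abbaaa => baaa => ba
  | aaa => a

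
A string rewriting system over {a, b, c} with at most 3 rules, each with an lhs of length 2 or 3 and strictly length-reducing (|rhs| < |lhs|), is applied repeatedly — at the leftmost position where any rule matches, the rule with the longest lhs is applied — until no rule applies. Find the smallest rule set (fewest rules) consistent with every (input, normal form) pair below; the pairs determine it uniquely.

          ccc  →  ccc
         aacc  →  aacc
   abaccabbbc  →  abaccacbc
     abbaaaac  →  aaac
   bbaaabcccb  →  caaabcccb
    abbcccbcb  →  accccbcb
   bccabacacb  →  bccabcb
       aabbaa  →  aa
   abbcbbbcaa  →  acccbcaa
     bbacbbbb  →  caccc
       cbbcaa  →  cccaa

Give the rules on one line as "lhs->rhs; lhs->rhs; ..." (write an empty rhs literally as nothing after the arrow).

aca->; bb->c

  | ccc
  | aacc
  | abaccabbbc => abaccacbc
  | abbaaaac => acaaaac => aaac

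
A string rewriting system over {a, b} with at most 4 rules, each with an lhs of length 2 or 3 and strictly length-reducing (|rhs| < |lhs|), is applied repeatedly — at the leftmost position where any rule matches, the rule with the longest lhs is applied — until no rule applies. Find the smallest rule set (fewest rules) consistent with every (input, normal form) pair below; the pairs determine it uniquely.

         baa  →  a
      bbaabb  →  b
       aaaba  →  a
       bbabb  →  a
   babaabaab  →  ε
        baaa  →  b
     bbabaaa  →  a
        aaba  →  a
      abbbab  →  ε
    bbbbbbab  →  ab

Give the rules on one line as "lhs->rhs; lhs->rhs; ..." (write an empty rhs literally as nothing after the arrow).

  | baa => a
  | bbaabb => aabb => bbb => b
  | aaaba => baba => baa => a
  | bbabb => abb => a

aa->b; aba->aa; baa->a; bb->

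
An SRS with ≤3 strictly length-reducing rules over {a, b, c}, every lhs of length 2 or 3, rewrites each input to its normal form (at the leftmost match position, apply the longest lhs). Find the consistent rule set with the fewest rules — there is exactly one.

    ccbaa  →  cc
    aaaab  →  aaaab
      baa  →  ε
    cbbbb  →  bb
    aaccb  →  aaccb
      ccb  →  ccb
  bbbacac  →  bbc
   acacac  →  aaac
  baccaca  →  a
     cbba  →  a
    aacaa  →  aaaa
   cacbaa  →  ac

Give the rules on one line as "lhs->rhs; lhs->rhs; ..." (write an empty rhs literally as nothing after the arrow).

baa->; ca->a; cbb->

  | ccbaa => cc
  | aaaab
  | baa => ε
  | cbbbb => bb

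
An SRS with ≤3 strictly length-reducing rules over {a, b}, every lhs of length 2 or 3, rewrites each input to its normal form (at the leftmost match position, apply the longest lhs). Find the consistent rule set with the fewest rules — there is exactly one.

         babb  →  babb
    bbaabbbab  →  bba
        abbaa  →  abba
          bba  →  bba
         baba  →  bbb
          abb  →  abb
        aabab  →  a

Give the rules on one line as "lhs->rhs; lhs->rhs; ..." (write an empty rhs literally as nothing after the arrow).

  | babb
  | bbaabbbab => bbaabbab => bbaabab => bbaaab => bbaab => bbaa => bba
  | abbaa => abba
  | bba

aa->a; aab->aa; aba->bb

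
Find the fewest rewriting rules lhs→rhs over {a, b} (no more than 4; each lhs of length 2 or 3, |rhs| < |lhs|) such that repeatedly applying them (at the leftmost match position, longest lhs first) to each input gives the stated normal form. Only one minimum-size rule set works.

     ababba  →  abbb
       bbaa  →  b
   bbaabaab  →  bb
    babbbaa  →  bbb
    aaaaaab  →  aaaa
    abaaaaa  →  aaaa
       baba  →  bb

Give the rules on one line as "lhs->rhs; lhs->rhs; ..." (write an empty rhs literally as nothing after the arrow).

  | ababba => abbba => abbb
  | bbaa => b
  | bbaabaab => bbaab => bb
  | babbbaa => bbbbaa => bbb

aab->; ba->b; baa->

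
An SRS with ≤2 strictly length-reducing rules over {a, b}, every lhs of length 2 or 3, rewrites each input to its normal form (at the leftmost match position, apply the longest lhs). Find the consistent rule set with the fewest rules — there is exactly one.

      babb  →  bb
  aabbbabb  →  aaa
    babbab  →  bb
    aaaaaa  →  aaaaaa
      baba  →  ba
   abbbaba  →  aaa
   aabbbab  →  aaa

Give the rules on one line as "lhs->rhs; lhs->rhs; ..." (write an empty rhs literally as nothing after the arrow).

  | babb => bb
  | aabbbabb => aabbabb => aababb => aaabb => aaab => aaa
  | babbab => bbab => bb
  | aaaaaa

ab->a; bab->b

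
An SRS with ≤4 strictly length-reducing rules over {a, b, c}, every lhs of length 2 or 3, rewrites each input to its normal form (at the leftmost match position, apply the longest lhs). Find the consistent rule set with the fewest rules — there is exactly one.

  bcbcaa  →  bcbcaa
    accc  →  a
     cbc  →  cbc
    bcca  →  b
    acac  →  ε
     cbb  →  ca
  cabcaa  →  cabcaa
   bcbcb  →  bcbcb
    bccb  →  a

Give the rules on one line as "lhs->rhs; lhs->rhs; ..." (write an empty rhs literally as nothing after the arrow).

  | bcbcaa
  | accc => cc => a
  | cbc
  | bcca => baa => ba => b

ac->; ba->b; bb->a; cc->a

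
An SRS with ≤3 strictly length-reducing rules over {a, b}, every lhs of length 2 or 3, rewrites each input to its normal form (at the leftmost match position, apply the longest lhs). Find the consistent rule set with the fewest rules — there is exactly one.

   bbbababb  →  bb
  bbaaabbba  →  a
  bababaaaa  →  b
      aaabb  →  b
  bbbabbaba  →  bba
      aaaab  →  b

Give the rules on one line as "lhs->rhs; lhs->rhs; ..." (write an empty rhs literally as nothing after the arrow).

aa->; ab->; bbb->a

  | bbbababb => aababb => babb => bb
  | bbaaabbba => bbabbba => bbbba => aba => a
  | bababaaaa => babaaaa => baaaa => baa => b
  | aaabb => abb => b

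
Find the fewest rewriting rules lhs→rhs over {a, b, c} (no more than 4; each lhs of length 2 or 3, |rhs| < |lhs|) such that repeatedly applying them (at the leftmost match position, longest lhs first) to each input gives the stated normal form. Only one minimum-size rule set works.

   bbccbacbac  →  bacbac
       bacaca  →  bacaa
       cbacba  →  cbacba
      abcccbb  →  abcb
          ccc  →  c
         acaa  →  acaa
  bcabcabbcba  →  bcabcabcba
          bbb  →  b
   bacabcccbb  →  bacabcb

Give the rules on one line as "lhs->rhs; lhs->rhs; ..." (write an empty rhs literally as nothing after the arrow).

bb->b; cac->ca; cc->

  | bbccbacbac => bccbacbac => bbacbac => bacbac
  | bacaca => bacaa
  | cbacba
  | abcccbb => abcbb => abcb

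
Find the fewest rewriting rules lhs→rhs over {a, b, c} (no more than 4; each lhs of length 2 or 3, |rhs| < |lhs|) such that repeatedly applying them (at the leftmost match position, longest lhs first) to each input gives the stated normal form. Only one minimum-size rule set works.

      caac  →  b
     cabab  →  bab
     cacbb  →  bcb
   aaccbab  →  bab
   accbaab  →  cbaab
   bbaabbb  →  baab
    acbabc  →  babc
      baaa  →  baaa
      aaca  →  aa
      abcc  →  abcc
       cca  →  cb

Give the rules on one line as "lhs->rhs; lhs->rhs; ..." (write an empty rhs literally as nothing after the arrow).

  | caac => bac => b
  | cabab => bbab => bab
  | cacbb => bcbb => bcb
  | aaccbab => acbab => bab

ac->; bb->b; ca->b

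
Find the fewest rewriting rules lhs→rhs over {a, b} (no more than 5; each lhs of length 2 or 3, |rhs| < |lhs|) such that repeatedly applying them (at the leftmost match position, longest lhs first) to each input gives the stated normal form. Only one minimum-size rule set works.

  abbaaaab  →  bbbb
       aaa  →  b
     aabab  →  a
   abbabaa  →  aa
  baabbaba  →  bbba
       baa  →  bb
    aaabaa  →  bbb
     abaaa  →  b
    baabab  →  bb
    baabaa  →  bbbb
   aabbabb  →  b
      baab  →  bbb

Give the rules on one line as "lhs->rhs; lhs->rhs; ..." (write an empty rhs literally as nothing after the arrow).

  | abbaaaab => baaaab => bbaab => bbbb
  | aaa => b
  | aabab => aab => a
  | abbabaa => babaa => aa

aaa->b; ab->; baa->bb; bab->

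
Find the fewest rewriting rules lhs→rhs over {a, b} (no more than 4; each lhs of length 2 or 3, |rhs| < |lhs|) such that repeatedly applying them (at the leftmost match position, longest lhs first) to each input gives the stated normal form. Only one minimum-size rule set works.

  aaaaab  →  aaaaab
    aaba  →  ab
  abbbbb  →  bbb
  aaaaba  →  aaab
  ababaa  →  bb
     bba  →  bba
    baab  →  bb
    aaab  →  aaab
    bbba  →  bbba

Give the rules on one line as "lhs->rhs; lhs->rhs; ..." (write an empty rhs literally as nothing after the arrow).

  | aaaaab
  | aaba => ab
  | abbbbb => bbb
  | aaaaba => aaab

aba->b; abb->; baa->b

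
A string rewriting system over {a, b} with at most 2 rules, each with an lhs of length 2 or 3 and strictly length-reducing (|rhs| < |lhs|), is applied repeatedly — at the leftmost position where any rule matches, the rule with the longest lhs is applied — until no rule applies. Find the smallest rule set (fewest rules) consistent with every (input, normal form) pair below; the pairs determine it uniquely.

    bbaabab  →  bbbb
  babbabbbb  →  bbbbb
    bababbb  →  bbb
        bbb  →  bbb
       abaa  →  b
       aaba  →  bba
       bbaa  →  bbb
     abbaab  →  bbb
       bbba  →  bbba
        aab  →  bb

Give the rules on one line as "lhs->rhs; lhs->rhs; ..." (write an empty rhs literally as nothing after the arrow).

aa->b; ab->

  | bbaabab => bbbbab => bbbb
  | babbabbbb => bbabbbb => bbbbb
  | bababbb => babbb => bbb
  | bbb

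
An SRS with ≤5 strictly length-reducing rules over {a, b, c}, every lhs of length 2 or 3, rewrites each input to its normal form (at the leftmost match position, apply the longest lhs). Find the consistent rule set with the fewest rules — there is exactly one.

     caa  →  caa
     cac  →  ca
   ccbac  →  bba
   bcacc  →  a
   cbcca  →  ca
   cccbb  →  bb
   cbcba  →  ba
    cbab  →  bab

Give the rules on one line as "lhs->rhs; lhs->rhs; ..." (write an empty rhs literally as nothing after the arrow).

  | caa
  | cac => ca
  | ccbac => bbac => bba
  | bcacc => acc => ac => a

ac->a; bc->; cb->b; cc->b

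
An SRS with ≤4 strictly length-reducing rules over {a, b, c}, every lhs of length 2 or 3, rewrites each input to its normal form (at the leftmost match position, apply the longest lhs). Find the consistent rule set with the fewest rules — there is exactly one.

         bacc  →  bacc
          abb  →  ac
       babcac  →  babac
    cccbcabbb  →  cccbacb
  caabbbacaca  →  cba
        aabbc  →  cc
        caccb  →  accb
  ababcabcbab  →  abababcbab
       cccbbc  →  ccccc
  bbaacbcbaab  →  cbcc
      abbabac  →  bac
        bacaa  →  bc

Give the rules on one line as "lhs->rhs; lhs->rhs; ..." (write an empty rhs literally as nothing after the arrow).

aa->; aaa->c; bb->c; ca->a

  | bacc
  | abb => ac
  | babcac => babac
  | cccbcabbb => cccbabbb => cccbacb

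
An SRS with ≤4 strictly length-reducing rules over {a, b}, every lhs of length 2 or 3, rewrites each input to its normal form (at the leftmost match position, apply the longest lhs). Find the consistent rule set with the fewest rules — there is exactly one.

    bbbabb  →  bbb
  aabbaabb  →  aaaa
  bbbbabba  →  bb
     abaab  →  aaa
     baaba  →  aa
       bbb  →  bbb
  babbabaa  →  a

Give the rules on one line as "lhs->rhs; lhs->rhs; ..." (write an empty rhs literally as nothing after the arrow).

ab->a; ba->; bba->

  | bbbabb => bbb
  | aabbaabb => aabaabb => aaaabb => aaaab => aaaa
  | bbbbabba => bbbba => bb
  | abaab => aaab => aaa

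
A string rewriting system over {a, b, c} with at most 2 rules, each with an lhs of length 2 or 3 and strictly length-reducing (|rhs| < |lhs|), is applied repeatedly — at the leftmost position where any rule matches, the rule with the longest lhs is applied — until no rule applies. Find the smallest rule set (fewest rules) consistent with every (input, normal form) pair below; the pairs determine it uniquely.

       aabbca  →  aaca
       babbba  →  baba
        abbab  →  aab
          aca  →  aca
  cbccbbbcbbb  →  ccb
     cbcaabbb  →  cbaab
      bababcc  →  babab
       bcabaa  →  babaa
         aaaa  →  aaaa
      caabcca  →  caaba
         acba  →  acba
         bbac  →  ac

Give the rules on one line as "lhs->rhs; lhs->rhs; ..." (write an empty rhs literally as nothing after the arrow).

  | aabbca => aaca
  | babbba => baba
  | abbab => aab
  | aca

bb->; bc->b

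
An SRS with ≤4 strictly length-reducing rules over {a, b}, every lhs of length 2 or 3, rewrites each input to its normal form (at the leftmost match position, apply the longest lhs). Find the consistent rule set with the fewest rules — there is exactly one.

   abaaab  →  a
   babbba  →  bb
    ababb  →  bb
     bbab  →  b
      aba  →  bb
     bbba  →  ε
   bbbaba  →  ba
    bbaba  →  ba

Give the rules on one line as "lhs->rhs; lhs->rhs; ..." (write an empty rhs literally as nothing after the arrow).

  | abaaab => bbaab => ab => a
  | babbba => babba => baba => bbb => bb
  | ababb => bbbb => bbb => bb
  | bbab => b

ab->a; aba->bb; bba->; bbb->bb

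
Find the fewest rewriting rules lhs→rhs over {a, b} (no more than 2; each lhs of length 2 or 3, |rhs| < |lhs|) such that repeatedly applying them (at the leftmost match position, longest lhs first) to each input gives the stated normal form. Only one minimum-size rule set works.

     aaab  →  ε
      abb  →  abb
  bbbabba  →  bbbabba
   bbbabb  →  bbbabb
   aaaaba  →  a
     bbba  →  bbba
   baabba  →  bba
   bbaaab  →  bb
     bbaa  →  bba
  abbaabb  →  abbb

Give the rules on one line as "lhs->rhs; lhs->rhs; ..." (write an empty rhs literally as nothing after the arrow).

  | aaab => aab => ε
  | abb
  | bbbabba
  | bbbabb

aa->a; aab->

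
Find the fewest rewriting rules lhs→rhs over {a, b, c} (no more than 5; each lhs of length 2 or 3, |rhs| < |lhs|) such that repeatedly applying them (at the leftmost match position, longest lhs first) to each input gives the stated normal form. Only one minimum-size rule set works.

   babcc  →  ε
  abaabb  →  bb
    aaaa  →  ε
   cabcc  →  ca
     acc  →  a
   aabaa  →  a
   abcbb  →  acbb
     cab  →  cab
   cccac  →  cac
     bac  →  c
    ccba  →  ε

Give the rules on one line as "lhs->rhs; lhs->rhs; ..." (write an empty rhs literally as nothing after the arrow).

aa->; ba->; bc->c; cc->

  | babcc => bcc => cc => ε
  | abaabb => aabb => bb
  | aaaa => aa => ε
  | cabcc => cacc => ca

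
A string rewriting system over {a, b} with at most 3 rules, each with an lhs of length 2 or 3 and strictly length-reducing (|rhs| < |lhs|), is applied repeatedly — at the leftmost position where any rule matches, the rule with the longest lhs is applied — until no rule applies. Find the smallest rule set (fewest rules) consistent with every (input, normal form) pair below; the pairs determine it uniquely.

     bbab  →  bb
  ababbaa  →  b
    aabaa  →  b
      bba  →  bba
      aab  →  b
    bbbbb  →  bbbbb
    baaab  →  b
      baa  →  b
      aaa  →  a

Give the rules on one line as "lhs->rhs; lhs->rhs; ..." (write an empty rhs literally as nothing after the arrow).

aa->; ab->

  | bbab => bb
  | ababbaa => abbaa => baa => b
  | aabaa => baa => b
  | bba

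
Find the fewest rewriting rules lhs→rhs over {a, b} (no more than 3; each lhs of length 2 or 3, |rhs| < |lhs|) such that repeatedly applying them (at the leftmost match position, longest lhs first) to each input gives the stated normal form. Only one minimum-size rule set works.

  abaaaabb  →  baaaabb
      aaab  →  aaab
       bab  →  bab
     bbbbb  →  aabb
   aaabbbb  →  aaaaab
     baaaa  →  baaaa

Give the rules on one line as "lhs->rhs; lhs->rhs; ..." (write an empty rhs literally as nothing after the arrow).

  | abaaaabb => baaaabb
  | aaab
  | bab
  | bbbbb => aabb

aba->ba; bbb->aa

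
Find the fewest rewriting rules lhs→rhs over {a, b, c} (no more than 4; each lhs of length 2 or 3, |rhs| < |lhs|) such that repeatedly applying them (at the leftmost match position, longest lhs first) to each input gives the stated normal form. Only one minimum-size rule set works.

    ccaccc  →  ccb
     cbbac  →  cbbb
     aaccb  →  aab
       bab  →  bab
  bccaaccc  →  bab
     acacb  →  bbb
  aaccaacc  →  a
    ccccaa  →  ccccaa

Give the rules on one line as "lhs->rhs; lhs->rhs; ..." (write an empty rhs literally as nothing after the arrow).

  | ccaccc => ccbcc => ccac => ccb
  | cbbac => cbbb
  | aaccb => abcb => aab
  | bab

aaa->; ac->b; bc->a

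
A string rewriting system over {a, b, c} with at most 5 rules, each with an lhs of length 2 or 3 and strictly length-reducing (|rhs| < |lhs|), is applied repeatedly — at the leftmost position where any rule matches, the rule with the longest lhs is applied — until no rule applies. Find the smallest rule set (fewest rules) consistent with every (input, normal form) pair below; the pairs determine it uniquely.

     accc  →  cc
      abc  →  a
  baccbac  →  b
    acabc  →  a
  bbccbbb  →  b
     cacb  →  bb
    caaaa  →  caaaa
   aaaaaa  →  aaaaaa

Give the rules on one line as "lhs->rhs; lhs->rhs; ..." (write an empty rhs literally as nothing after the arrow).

ac->; bbb->b; bc->; cac->b

  | accc => cc
  | abc => a
  | baccbac => bcbac => bac => b
  | acabc => abc => a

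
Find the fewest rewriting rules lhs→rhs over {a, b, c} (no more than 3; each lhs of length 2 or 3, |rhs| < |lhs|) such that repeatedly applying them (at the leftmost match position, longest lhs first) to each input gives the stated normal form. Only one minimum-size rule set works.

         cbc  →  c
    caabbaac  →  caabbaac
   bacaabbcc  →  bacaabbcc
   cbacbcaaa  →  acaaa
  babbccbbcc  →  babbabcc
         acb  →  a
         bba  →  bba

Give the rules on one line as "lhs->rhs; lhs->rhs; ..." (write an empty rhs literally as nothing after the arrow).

  | cbc => c
  | caabbaac
  | bacaabbcc
  | cbacbcaaa => acbcaaa => acaaa

cb->; ccb->a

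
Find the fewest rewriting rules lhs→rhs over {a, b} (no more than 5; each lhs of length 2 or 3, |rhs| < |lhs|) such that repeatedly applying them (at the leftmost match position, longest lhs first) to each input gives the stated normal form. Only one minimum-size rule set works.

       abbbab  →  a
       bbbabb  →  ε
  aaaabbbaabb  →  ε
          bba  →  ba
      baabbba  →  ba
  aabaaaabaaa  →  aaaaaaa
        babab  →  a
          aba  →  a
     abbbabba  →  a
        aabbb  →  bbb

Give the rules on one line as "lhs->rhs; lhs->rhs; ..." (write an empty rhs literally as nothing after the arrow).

  | abbbab => bbbab => bbab => bab => a
  | bbbabb => bbabb => babb => ab => ε
  | aaaabbbaabb => aaabbbaabb => aabbbaabb => abbbaabb => bbbaabb => bbaabb => baabb => babb => ab => ε
  | bba => ba

ab->; abb->bb; bab->a; bba->ba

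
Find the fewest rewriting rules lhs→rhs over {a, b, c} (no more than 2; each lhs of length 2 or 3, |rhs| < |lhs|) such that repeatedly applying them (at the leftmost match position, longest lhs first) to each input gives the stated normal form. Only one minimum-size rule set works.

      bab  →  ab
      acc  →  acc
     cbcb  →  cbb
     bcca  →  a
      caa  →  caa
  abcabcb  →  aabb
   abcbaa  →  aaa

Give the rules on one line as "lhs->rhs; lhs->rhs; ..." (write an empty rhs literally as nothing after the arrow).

ba->a; bc->b

  | bab => ab
  | acc
  | cbcb => cbb
  | bcca => bca => ba => a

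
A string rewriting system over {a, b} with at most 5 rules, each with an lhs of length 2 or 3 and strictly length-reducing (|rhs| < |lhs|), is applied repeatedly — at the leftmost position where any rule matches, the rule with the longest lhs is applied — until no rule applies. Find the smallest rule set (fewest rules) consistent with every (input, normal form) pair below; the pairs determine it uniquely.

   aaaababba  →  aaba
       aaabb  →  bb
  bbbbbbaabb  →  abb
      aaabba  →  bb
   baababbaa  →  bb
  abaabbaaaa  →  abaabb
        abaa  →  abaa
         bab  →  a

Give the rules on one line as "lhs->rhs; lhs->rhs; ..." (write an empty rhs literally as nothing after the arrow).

aaa->; bab->a; bba->bb; bbb->a

  | aaaababba => ababba => aaba
  | aaabb => bb
  | bbbbbbaabb => abbbaabb => aaaabb => abb
  | aaabba => bba => bb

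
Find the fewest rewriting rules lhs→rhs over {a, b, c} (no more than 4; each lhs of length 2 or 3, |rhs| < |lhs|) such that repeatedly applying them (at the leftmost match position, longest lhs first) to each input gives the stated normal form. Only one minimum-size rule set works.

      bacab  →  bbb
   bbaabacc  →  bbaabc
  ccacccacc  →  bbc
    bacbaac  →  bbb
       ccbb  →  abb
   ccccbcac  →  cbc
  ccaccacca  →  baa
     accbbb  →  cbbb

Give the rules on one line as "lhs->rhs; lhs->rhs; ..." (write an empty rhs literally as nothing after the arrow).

aac->b; ac->; aca->b; cc->a

  | bacab => bbb
  | bbaabacc => bbaabc
  | ccacccacc => aacccacc => bccacc => baacc => bbc
  | bacbaac => bbaac => bbb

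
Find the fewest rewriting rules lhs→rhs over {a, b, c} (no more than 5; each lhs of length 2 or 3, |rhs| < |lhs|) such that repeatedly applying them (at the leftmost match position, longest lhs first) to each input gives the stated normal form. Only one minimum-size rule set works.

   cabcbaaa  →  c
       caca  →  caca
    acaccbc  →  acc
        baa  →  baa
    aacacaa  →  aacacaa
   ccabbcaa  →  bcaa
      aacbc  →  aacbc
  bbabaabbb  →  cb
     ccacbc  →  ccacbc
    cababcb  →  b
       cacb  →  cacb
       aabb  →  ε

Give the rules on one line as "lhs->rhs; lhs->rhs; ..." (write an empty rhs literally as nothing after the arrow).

  | cabcbaaa => ccbaaa => baaa => bb => c
  | caca
  | acaccbc => acabc => acc
  | baa

aaa->b; ab->; bb->c; ccb->b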